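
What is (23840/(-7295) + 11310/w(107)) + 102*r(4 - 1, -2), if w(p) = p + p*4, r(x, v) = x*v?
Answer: -92751074/156113 ≈ -594.13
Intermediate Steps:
r(x, v) = v*x
w(p) = 5*p (w(p) = p + 4*p = 5*p)
(23840/(-7295) + 11310/w(107)) + 102*r(4 - 1, -2) = (23840/(-7295) + 11310/((5*107))) + 102*(-2*(4 - 1)) = (23840*(-1/7295) + 11310/535) + 102*(-2*3) = (-4768/1459 + 11310*(1/535)) + 102*(-6) = (-4768/1459 + 2262/107) - 612 = 2790082/156113 - 612 = -92751074/156113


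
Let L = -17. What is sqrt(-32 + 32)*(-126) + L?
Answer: -17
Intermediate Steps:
sqrt(-32 + 32)*(-126) + L = sqrt(-32 + 32)*(-126) - 17 = sqrt(0)*(-126) - 17 = 0*(-126) - 17 = 0 - 17 = -17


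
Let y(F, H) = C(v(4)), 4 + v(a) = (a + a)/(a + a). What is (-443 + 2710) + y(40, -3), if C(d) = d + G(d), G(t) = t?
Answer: 2261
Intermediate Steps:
v(a) = -3 (v(a) = -4 + (a + a)/(a + a) = -4 + (2*a)/((2*a)) = -4 + (2*a)*(1/(2*a)) = -4 + 1 = -3)
C(d) = 2*d (C(d) = d + d = 2*d)
y(F, H) = -6 (y(F, H) = 2*(-3) = -6)
(-443 + 2710) + y(40, -3) = (-443 + 2710) - 6 = 2267 - 6 = 2261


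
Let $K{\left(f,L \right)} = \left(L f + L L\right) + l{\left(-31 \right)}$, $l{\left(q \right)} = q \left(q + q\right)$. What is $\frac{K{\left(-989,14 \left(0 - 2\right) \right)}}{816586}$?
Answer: $\frac{15199}{408293} \approx 0.037226$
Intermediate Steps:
$l{\left(q \right)} = 2 q^{2}$ ($l{\left(q \right)} = q 2 q = 2 q^{2}$)
$K{\left(f,L \right)} = 1922 + L^{2} + L f$ ($K{\left(f,L \right)} = \left(L f + L L\right) + 2 \left(-31\right)^{2} = \left(L f + L^{2}\right) + 2 \cdot 961 = \left(L^{2} + L f\right) + 1922 = 1922 + L^{2} + L f$)
$\frac{K{\left(-989,14 \left(0 - 2\right) \right)}}{816586} = \frac{1922 + \left(14 \left(0 - 2\right)\right)^{2} + 14 \left(0 - 2\right) \left(-989\right)}{816586} = \left(1922 + \left(14 \left(-2\right)\right)^{2} + 14 \left(-2\right) \left(-989\right)\right) \frac{1}{816586} = \left(1922 + \left(-28\right)^{2} - -27692\right) \frac{1}{816586} = \left(1922 + 784 + 27692\right) \frac{1}{816586} = 30398 \cdot \frac{1}{816586} = \frac{15199}{408293}$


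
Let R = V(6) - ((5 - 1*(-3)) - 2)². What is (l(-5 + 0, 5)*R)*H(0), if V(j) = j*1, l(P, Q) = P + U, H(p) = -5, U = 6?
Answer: 150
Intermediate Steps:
l(P, Q) = 6 + P (l(P, Q) = P + 6 = 6 + P)
V(j) = j
R = -30 (R = 6 - ((5 - 1*(-3)) - 2)² = 6 - ((5 + 3) - 2)² = 6 - (8 - 2)² = 6 - 1*6² = 6 - 1*36 = 6 - 36 = -30)
(l(-5 + 0, 5)*R)*H(0) = ((6 + (-5 + 0))*(-30))*(-5) = ((6 - 5)*(-30))*(-5) = (1*(-30))*(-5) = -30*(-5) = 150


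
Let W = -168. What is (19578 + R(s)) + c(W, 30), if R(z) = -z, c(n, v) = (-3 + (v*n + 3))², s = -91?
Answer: 25421269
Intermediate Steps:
c(n, v) = n²*v² (c(n, v) = (-3 + (n*v + 3))² = (-3 + (3 + n*v))² = (n*v)² = n²*v²)
(19578 + R(s)) + c(W, 30) = (19578 - 1*(-91)) + (-168)²*30² = (19578 + 91) + 28224*900 = 19669 + 25401600 = 25421269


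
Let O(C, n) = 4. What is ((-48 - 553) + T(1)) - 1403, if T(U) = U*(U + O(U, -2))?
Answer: -1999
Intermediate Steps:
T(U) = U*(4 + U) (T(U) = U*(U + 4) = U*(4 + U))
((-48 - 553) + T(1)) - 1403 = ((-48 - 553) + 1*(4 + 1)) - 1403 = (-601 + 1*5) - 1403 = (-601 + 5) - 1403 = -596 - 1403 = -1999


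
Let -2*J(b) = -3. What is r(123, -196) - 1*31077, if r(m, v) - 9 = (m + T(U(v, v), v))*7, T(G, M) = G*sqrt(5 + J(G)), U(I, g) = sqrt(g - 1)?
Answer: -30207 + 7*I*sqrt(5122)/2 ≈ -30207.0 + 250.49*I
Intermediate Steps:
U(I, g) = sqrt(-1 + g)
J(b) = 3/2 (J(b) = -1/2*(-3) = 3/2)
T(G, M) = G*sqrt(26)/2 (T(G, M) = G*sqrt(5 + 3/2) = G*sqrt(13/2) = G*(sqrt(26)/2) = G*sqrt(26)/2)
r(m, v) = 9 + 7*m + 7*sqrt(26)*sqrt(-1 + v)/2 (r(m, v) = 9 + (m + sqrt(-1 + v)*sqrt(26)/2)*7 = 9 + (m + sqrt(26)*sqrt(-1 + v)/2)*7 = 9 + (7*m + 7*sqrt(26)*sqrt(-1 + v)/2) = 9 + 7*m + 7*sqrt(26)*sqrt(-1 + v)/2)
r(123, -196) - 1*31077 = (9 + 7*123 + 7*sqrt(-26 + 26*(-196))/2) - 1*31077 = (9 + 861 + 7*sqrt(-26 - 5096)/2) - 31077 = (9 + 861 + 7*sqrt(-5122)/2) - 31077 = (9 + 861 + 7*(I*sqrt(5122))/2) - 31077 = (9 + 861 + 7*I*sqrt(5122)/2) - 31077 = (870 + 7*I*sqrt(5122)/2) - 31077 = -30207 + 7*I*sqrt(5122)/2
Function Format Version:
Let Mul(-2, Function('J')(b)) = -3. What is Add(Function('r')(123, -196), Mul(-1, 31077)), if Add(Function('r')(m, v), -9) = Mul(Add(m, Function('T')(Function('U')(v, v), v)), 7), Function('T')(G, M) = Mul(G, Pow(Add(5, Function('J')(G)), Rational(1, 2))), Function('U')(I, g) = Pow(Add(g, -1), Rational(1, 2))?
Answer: Add(-30207, Mul(Rational(7, 2), I, Pow(5122, Rational(1, 2)))) ≈ Add(-30207., Mul(250.49, I))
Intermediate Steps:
Function('U')(I, g) = Pow(Add(-1, g), Rational(1, 2))
Function('J')(b) = Rational(3, 2) (Function('J')(b) = Mul(Rational(-1, 2), -3) = Rational(3, 2))
Function('T')(G, M) = Mul(Rational(1, 2), G, Pow(26, Rational(1, 2))) (Function('T')(G, M) = Mul(G, Pow(Add(5, Rational(3, 2)), Rational(1, 2))) = Mul(G, Pow(Rational(13, 2), Rational(1, 2))) = Mul(G, Mul(Rational(1, 2), Pow(26, Rational(1, 2)))) = Mul(Rational(1, 2), G, Pow(26, Rational(1, 2))))
Function('r')(m, v) = Add(9, Mul(7, m), Mul(Rational(7, 2), Pow(26, Rational(1, 2)), Pow(Add(-1, v), Rational(1, 2)))) (Function('r')(m, v) = Add(9, Mul(Add(m, Mul(Rational(1, 2), Pow(Add(-1, v), Rational(1, 2)), Pow(26, Rational(1, 2)))), 7)) = Add(9, Mul(Add(m, Mul(Rational(1, 2), Pow(26, Rational(1, 2)), Pow(Add(-1, v), Rational(1, 2)))), 7)) = Add(9, Add(Mul(7, m), Mul(Rational(7, 2), Pow(26, Rational(1, 2)), Pow(Add(-1, v), Rational(1, 2))))) = Add(9, Mul(7, m), Mul(Rational(7, 2), Pow(26, Rational(1, 2)), Pow(Add(-1, v), Rational(1, 2)))))
Add(Function('r')(123, -196), Mul(-1, 31077)) = Add(Add(9, Mul(7, 123), Mul(Rational(7, 2), Pow(Add(-26, Mul(26, -196)), Rational(1, 2)))), Mul(-1, 31077)) = Add(Add(9, 861, Mul(Rational(7, 2), Pow(Add(-26, -5096), Rational(1, 2)))), -31077) = Add(Add(9, 861, Mul(Rational(7, 2), Pow(-5122, Rational(1, 2)))), -31077) = Add(Add(9, 861, Mul(Rational(7, 2), Mul(I, Pow(5122, Rational(1, 2))))), -31077) = Add(Add(9, 861, Mul(Rational(7, 2), I, Pow(5122, Rational(1, 2)))), -31077) = Add(Add(870, Mul(Rational(7, 2), I, Pow(5122, Rational(1, 2)))), -31077) = Add(-30207, Mul(Rational(7, 2), I, Pow(5122, Rational(1, 2))))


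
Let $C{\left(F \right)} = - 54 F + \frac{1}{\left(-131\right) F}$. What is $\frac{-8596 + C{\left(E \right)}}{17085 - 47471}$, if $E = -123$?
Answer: $\frac{31484801}{489609618} \approx 0.064306$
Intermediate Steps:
$C{\left(F \right)} = - 54 F - \frac{1}{131 F}$
$\frac{-8596 + C{\left(E \right)}}{17085 - 47471} = \frac{-8596 - \left(-6642 + \frac{1}{131 \left(-123\right)}\right)}{17085 - 47471} = \frac{-8596 + \left(6642 - - \frac{1}{16113}\right)}{-30386} = \left(-8596 + \left(6642 + \frac{1}{16113}\right)\right) \left(- \frac{1}{30386}\right) = \left(-8596 + \frac{107022547}{16113}\right) \left(- \frac{1}{30386}\right) = \left(- \frac{31484801}{16113}\right) \left(- \frac{1}{30386}\right) = \frac{31484801}{489609618}$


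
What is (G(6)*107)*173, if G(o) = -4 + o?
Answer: 37022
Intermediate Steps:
(G(6)*107)*173 = ((-4 + 6)*107)*173 = (2*107)*173 = 214*173 = 37022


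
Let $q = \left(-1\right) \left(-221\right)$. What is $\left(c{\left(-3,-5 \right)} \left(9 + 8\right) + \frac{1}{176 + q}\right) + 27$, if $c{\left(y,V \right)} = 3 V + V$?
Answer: $- \frac{124260}{397} \approx -313.0$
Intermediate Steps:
$q = 221$
$c{\left(y,V \right)} = 4 V$
$\left(c{\left(-3,-5 \right)} \left(9 + 8\right) + \frac{1}{176 + q}\right) + 27 = \left(4 \left(-5\right) \left(9 + 8\right) + \frac{1}{176 + 221}\right) + 27 = \left(\left(-20\right) 17 + \frac{1}{397}\right) + 27 = \left(-340 + \frac{1}{397}\right) + 27 = - \frac{134979}{397} + 27 = - \frac{124260}{397}$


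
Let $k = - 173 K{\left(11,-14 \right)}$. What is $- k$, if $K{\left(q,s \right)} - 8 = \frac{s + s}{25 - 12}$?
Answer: $\frac{13148}{13} \approx 1011.4$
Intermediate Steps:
$K{\left(q,s \right)} = 8 + \frac{2 s}{13}$ ($K{\left(q,s \right)} = 8 + \frac{s + s}{25 - 12} = 8 + \frac{2 s}{13}$)
$k = - \frac{13148}{13}$ ($k = - 173 \left(8 + \frac{2}{13} \left(-14\right)\right) = - 173 \left(8 - \frac{28}{13}\right) = \left(-173\right) \frac{76}{13} = - \frac{13148}{13} \approx -1011.4$)
$- k = \left(-1\right) \left(- \frac{13148}{13}\right) = \frac{13148}{13}$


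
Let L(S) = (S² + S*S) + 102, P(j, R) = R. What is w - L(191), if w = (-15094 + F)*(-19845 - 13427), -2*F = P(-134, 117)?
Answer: 504080916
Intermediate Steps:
F = -117/2 (F = -½*117 = -117/2 ≈ -58.500)
L(S) = 102 + 2*S² (L(S) = (S² + S²) + 102 = 2*S² + 102 = 102 + 2*S²)
w = 504153980 (w = (-15094 - 117/2)*(-19845 - 13427) = -30305/2*(-33272) = 504153980)
w - L(191) = 504153980 - (102 + 2*191²) = 504153980 - (102 + 2*36481) = 504153980 - (102 + 72962) = 504153980 - 1*73064 = 504153980 - 73064 = 504080916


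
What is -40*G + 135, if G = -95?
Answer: 3935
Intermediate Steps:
-40*G + 135 = -40*(-95) + 135 = 3800 + 135 = 3935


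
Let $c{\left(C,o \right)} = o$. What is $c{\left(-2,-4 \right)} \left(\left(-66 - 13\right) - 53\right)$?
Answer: $528$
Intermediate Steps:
$c{\left(-2,-4 \right)} \left(\left(-66 - 13\right) - 53\right) = - 4 \left(\left(-66 - 13\right) - 53\right) = - 4 \left(-79 - 53\right) = \left(-4\right) \left(-132\right) = 528$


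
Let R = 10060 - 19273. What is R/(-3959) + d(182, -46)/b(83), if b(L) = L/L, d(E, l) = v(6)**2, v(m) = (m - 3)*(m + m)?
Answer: 138921/107 ≈ 1298.3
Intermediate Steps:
v(m) = 2*m*(-3 + m) (v(m) = (-3 + m)*(2*m) = 2*m*(-3 + m))
d(E, l) = 1296 (d(E, l) = (2*6*(-3 + 6))**2 = (2*6*3)**2 = 36**2 = 1296)
R = -9213
b(L) = 1
R/(-3959) + d(182, -46)/b(83) = -9213/(-3959) + 1296/1 = -9213*(-1/3959) + 1296*1 = 249/107 + 1296 = 138921/107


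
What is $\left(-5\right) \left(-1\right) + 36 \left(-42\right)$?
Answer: $-1507$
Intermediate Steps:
$\left(-5\right) \left(-1\right) + 36 \left(-42\right) = 5 - 1512 = -1507$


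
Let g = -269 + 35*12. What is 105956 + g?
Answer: 106107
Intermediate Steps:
g = 151 (g = -269 + 420 = 151)
105956 + g = 105956 + 151 = 106107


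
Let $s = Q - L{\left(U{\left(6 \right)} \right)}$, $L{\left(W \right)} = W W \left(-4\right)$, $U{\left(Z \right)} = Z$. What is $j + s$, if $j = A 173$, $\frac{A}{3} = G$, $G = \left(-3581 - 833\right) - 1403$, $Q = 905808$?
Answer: $-2113071$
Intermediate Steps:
$L{\left(W \right)} = - 4 W^{2}$ ($L{\left(W \right)} = W^{2} \left(-4\right) = - 4 W^{2}$)
$G = -5817$ ($G = -4414 - 1403 = -5817$)
$A = -17451$ ($A = 3 \left(-5817\right) = -17451$)
$s = 905952$ ($s = 905808 - - 4 \cdot 6^{2} = 905808 - \left(-4\right) 36 = 905808 - -144 = 905808 + 144 = 905952$)
$j = -3019023$ ($j = \left(-17451\right) 173 = -3019023$)
$j + s = -3019023 + 905952 = -2113071$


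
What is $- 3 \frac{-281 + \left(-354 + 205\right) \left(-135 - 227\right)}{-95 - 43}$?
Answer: $\frac{53657}{46} \approx 1166.5$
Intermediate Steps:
$- 3 \frac{-281 + \left(-354 + 205\right) \left(-135 - 227\right)}{-95 - 43} = - 3 \frac{-281 - -53938}{-138} = - 3 \left(-281 + 53938\right) \left(- \frac{1}{138}\right) = - 3 \cdot 53657 \left(- \frac{1}{138}\right) = \left(-3\right) \left(- \frac{53657}{138}\right) = \frac{53657}{46}$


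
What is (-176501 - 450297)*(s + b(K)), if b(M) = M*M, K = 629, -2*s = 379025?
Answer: -129200931543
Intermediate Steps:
s = -379025/2 (s = -1/2*379025 = -379025/2 ≈ -1.8951e+5)
b(M) = M**2
(-176501 - 450297)*(s + b(K)) = (-176501 - 450297)*(-379025/2 + 629**2) = -626798*(-379025/2 + 395641) = -626798*412257/2 = -129200931543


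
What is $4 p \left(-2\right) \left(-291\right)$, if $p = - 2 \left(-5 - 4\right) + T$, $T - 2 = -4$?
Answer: $37248$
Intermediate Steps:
$T = -2$ ($T = 2 - 4 = -2$)
$p = 16$ ($p = - 2 \left(-5 - 4\right) - 2 = \left(-2\right) \left(-9\right) - 2 = 18 - 2 = 16$)
$4 p \left(-2\right) \left(-291\right) = 4 \cdot 16 \left(-2\right) \left(-291\right) = 64 \left(-2\right) \left(-291\right) = \left(-128\right) \left(-291\right) = 37248$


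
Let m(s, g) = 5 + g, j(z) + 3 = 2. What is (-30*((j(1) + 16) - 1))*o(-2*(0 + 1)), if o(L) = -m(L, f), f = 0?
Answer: 2100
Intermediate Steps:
j(z) = -1 (j(z) = -3 + 2 = -1)
o(L) = -5 (o(L) = -(5 + 0) = -1*5 = -5)
(-30*((j(1) + 16) - 1))*o(-2*(0 + 1)) = -30*((-1 + 16) - 1)*(-5) = -30*(15 - 1)*(-5) = -30*14*(-5) = -420*(-5) = 2100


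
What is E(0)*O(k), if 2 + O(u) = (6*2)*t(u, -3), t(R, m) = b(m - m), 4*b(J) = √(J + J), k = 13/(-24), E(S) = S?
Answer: 0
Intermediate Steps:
k = -13/24 (k = 13*(-1/24) = -13/24 ≈ -0.54167)
b(J) = √2*√J/4 (b(J) = √(J + J)/4 = √(2*J)/4 = (√2*√J)/4 = √2*√J/4)
t(R, m) = 0 (t(R, m) = √2*√(m - m)/4 = √2*√0/4 = (¼)*√2*0 = 0)
O(u) = -2 (O(u) = -2 + (6*2)*0 = -2 + 12*0 = -2 + 0 = -2)
E(0)*O(k) = 0*(-2) = 0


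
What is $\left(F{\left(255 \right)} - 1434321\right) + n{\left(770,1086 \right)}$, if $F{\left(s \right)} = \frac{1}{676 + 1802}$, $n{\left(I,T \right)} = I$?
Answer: $- \frac{3552339377}{2478} \approx -1.4336 \cdot 10^{6}$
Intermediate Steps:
$F{\left(s \right)} = \frac{1}{2478}$
$\left(F{\left(255 \right)} - 1434321\right) + n{\left(770,1086 \right)} = \left(\frac{1}{2478} - 1434321\right) + 770 = - \frac{3554247437}{2478} + 770 = - \frac{3552339377}{2478}$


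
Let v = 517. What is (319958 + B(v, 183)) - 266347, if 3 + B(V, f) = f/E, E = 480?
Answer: 8577341/160 ≈ 53608.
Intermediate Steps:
B(V, f) = -3 + f/480
(319958 + B(v, 183)) - 266347 = (319958 + (-3 + (1/480)*183)) - 266347 = (319958 + (-3 + 61/160)) - 266347 = (319958 - 419/160) - 266347 = 51192861/160 - 266347 = 8577341/160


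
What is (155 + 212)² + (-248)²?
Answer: 196193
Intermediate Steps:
(155 + 212)² + (-248)² = 367² + 61504 = 134689 + 61504 = 196193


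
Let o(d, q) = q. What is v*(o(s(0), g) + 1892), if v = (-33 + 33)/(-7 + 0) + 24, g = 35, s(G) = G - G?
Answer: 46248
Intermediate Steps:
s(G) = 0
v = 24 (v = 0/(-7) + 24 = 0*(-⅐) + 24 = 0 + 24 = 24)
v*(o(s(0), g) + 1892) = 24*(35 + 1892) = 24*1927 = 46248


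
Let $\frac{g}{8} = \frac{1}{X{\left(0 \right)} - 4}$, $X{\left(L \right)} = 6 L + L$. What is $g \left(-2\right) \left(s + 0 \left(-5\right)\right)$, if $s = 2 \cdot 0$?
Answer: $0$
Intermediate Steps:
$s = 0$
$X{\left(L \right)} = 7 L$
$g = -2$ ($g = \frac{8}{7 \cdot 0 - 4} = \frac{8}{0 - 4} = \frac{8}{-4} = 8 \left(- \frac{1}{4}\right) = -2$)
$g \left(-2\right) \left(s + 0 \left(-5\right)\right) = \left(-2\right) \left(-2\right) \left(0 + 0 \left(-5\right)\right) = 4 \left(0 + 0\right) = 4 \cdot 0 = 0$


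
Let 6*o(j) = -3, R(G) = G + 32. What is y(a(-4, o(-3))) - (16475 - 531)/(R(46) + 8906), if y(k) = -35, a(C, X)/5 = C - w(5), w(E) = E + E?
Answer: -41298/1123 ≈ -36.775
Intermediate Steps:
R(G) = 32 + G
w(E) = 2*E
o(j) = -½ (o(j) = (⅙)*(-3) = -½)
a(C, X) = -50 + 5*C (a(C, X) = 5*(C - 2*5) = 5*(C - 1*10) = 5*(C - 10) = 5*(-10 + C) = -50 + 5*C)
y(a(-4, o(-3))) - (16475 - 531)/(R(46) + 8906) = -35 - (16475 - 531)/((32 + 46) + 8906) = -35 - 15944/(78 + 8906) = -35 - 15944/8984 = -35 - 1*1993/1123 = -35 - 1993/1123 = -41298/1123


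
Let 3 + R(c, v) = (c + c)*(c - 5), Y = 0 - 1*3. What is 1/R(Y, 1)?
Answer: 1/45 ≈ 0.022222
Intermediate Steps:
Y = -3 (Y = 0 - 3 = -3)
R(c, v) = -3 + 2*c*(-5 + c) (R(c, v) = -3 + (c + c)*(c - 5) = -3 + (2*c)*(-5 + c) = -3 + 2*c*(-5 + c))
1/R(Y, 1) = 1/(-3 - 10*(-3) + 2*(-3)²) = 1/(-3 + 30 + 2*9) = 1/(-3 + 30 + 18) = 1/45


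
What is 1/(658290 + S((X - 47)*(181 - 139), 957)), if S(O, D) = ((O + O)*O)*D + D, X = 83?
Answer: 1/4376338863 ≈ 2.2850e-10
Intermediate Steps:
S(O, D) = D + 2*D*O² (S(O, D) = ((2*O)*O)*D + D = (2*O²)*D + D = 2*D*O² + D = D + 2*D*O²)
1/(658290 + S((X - 47)*(181 - 139), 957)) = 1/(658290 + 957*(1 + 2*((83 - 47)*(181 - 139))²)) = 1/(658290 + 957*(1 + 2*(36*42)²)) = 1/(658290 + 957*(1 + 2*1512²)) = 1/(658290 + 957*(1 + 2*2286144)) = 1/(658290 + 957*(1 + 4572288)) = 1/(658290 + 957*4572289) = 1/(658290 + 4375680573) = 1/4376338863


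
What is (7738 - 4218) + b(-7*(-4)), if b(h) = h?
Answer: 3548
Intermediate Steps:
(7738 - 4218) + b(-7*(-4)) = (7738 - 4218) - 7*(-4) = 3520 + 28 = 3548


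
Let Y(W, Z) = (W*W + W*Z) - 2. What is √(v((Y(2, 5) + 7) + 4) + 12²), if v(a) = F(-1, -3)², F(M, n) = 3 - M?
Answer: 4*√10 ≈ 12.649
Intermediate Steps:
Y(W, Z) = -2 + W² + W*Z (Y(W, Z) = (W² + W*Z) - 2 = -2 + W² + W*Z)
v(a) = 16 (v(a) = (3 - 1*(-1))² = (3 + 1)² = 4² = 16)
√(v((Y(2, 5) + 7) + 4) + 12²) = √(16 + 12²) = √(16 + 144) = √160 = 4*√10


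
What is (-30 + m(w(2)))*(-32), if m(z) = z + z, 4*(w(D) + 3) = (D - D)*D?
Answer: 1152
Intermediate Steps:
w(D) = -3 (w(D) = -3 + ((D - D)*D)/4 = -3 + (0*D)/4 = -3 + (1/4)*0 = -3 + 0 = -3)
m(z) = 2*z
(-30 + m(w(2)))*(-32) = (-30 + 2*(-3))*(-32) = (-30 - 6)*(-32) = -36*(-32) = 1152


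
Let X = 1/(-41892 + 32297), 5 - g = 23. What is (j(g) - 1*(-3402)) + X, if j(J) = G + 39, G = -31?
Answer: 32718949/9595 ≈ 3410.0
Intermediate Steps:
g = -18 (g = 5 - 1*23 = 5 - 23 = -18)
j(J) = 8 (j(J) = -31 + 39 = 8)
X = -1/9595 (X = 1/(-9595) = -1/9595 ≈ -0.00010422)
(j(g) - 1*(-3402)) + X = (8 - 1*(-3402)) - 1/9595 = (8 + 3402) - 1/9595 = 3410 - 1/9595 = 32718949/9595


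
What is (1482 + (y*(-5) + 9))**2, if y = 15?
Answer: 2005056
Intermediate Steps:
(1482 + (y*(-5) + 9))**2 = (1482 + (15*(-5) + 9))**2 = (1482 + (-75 + 9))**2 = (1482 - 66)**2 = 1416**2 = 2005056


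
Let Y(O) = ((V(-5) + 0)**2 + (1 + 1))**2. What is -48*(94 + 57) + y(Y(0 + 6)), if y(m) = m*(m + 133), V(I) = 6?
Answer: 2269940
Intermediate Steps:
Y(O) = 1444 (Y(O) = ((6 + 0)**2 + (1 + 1))**2 = (6**2 + 2)**2 = (36 + 2)**2 = 38**2 = 1444)
y(m) = m*(133 + m)
-48*(94 + 57) + y(Y(0 + 6)) = -48*(94 + 57) + 1444*(133 + 1444) = -48*151 + 1444*1577 = -7248 + 2277188 = 2269940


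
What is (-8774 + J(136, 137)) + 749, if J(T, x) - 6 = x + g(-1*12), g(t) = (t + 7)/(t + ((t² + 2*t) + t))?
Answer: -756677/96 ≈ -7882.1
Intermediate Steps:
g(t) = (7 + t)/(t² + 4*t) (g(t) = (7 + t)/(t + (t² + 3*t)) = (7 + t)/(t² + 4*t))
J(T, x) = 571/96 + x (J(T, x) = 6 + (x + (7 - 1*12)/(((-1*12))*(4 - 1*12))) = 6 + (x + (7 - 12)/((-12)*(4 - 12))) = 6 + (x - 1/12*(-5)/(-8)) = 6 + (x - 1/12*(-⅛)*(-5)) = 6 + (x - 5/96) = 6 + (-5/96 + x) = 571/96 + x)
(-8774 + J(136, 137)) + 749 = (-8774 + (571/96 + 137)) + 749 = (-8774 + 13723/96) + 749 = -828581/96 + 749 = -756677/96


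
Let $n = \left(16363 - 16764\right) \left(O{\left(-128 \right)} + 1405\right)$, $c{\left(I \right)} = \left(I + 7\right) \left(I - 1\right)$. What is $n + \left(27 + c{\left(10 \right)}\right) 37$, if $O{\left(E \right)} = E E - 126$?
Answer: $-7076203$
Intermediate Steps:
$c{\left(I \right)} = \left(-1 + I\right) \left(7 + I\right)$ ($c{\left(I \right)} = \left(7 + I\right) \left(-1 + I\right) = \left(-1 + I\right) \left(7 + I\right)$)
$O{\left(E \right)} = -126 + E^{2}$ ($O{\left(E \right)} = E^{2} - 126 = -126 + E^{2}$)
$n = -7082863$ ($n = \left(16363 - 16764\right) \left(\left(-126 + \left(-128\right)^{2}\right) + 1405\right) = - 401 \left(\left(-126 + 16384\right) + 1405\right) = - 401 \left(16258 + 1405\right) = \left(-401\right) 17663 = -7082863$)
$n + \left(27 + c{\left(10 \right)}\right) 37 = -7082863 + \left(27 + \left(-7 + 10^{2} + 6 \cdot 10\right)\right) 37 = -7082863 + \left(27 + \left(-7 + 100 + 60\right)\right) 37 = -7082863 + \left(27 + 153\right) 37 = -7082863 + 180 \cdot 37 = -7082863 + 6660 = -7076203$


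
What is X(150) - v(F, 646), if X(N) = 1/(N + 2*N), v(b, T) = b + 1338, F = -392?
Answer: -425699/450 ≈ -946.00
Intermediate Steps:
v(b, T) = 1338 + b
X(N) = 1/(3*N)
X(150) - v(F, 646) = (1/3)/150 - (1338 - 392) = (1/3)*(1/150) - 1*946 = 1/450 - 946 = -425699/450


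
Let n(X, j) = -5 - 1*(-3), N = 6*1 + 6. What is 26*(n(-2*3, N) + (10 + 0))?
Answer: 208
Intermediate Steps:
N = 12 (N = 6 + 6 = 12)
n(X, j) = -2 (n(X, j) = -5 + 3 = -2)
26*(n(-2*3, N) + (10 + 0)) = 26*(-2 + (10 + 0)) = 26*(-2 + 10) = 26*8 = 208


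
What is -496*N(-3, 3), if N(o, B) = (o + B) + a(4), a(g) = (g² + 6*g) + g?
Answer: -21824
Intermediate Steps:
a(g) = g² + 7*g
N(o, B) = 44 + B + o (N(o, B) = (o + B) + 4*(7 + 4) = (B + o) + 4*11 = (B + o) + 44 = 44 + B + o)
-496*N(-3, 3) = -496*(44 + 3 - 3) = -496*44 = -21824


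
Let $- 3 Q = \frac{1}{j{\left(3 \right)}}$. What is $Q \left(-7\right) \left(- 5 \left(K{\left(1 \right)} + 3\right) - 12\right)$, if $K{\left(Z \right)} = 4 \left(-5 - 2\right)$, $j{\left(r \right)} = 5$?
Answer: $\frac{791}{15} \approx 52.733$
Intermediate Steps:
$K{\left(Z \right)} = -28$ ($K{\left(Z \right)} = 4 \left(-7\right) = -28$)
$Q = - \frac{1}{15}$ ($Q = - \frac{1}{3 \cdot 5} = \left(- \frac{1}{3}\right) \frac{1}{5} = - \frac{1}{15} \approx -0.066667$)
$Q \left(-7\right) \left(- 5 \left(K{\left(1 \right)} + 3\right) - 12\right) = \left(- \frac{1}{15}\right) \left(-7\right) \left(- 5 \left(-28 + 3\right) - 12\right) = \frac{7 \left(\left(-5\right) \left(-25\right) - 12\right)}{15} = \frac{7 \left(125 - 12\right)}{15} = \frac{7}{15} \cdot 113 = \frac{791}{15}$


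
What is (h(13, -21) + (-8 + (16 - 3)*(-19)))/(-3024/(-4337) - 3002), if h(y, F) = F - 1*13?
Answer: 1253393/13016650 ≈ 0.096292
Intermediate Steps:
h(y, F) = -13 + F (h(y, F) = F - 13 = -13 + F)
(h(13, -21) + (-8 + (16 - 3)*(-19)))/(-3024/(-4337) - 3002) = ((-13 - 21) + (-8 + (16 - 3)*(-19)))/(-3024/(-4337) - 3002) = (-34 + (-8 + 13*(-19)))/(-3024*(-1/4337) - 3002) = (-34 + (-8 - 247))/(3024/4337 - 3002) = (-34 - 255)/(-13016650/4337) = -289*(-4337/13016650) = 1253393/13016650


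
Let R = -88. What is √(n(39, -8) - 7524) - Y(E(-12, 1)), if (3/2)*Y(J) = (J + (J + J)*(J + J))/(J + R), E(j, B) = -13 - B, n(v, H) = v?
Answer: 770/153 + I*√7485 ≈ 5.0327 + 86.516*I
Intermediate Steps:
Y(J) = 2*(J + 4*J²)/(3*(-88 + J)) (Y(J) = 2*((J + (J + J)*(J + J))/(J - 88))/3 = 2*((J + (2*J)*(2*J))/(-88 + J))/3 = 2*((J + 4*J²)/(-88 + J))/3 = 2*(J + 4*J²)/(3*(-88 + J)))
√(n(39, -8) - 7524) - Y(E(-12, 1)) = √(39 - 7524) - 2*(-13 - 1*1)*(1 + 4*(-13 - 1*1))/(3*(-88 + (-13 - 1*1))) = √(-7485) - 2*(-13 - 1)*(1 + 4*(-13 - 1))/(3*(-88 + (-13 - 1))) = I*√7485 - 2*(-14)*(1 + 4*(-14))/(3*(-88 - 14)) = I*√7485 - 2*(-14)*(1 - 56)/(3*(-102)) = I*√7485 - 2*(-14)*(-1)*(-55)/(3*102) = I*√7485 - 1*(-770/153) = I*√7485 + 770/153 = 770/153 + I*√7485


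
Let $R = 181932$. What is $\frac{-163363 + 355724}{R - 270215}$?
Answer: $- \frac{14797}{6791} \approx -2.1789$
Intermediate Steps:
$\frac{-163363 + 355724}{R - 270215} = \frac{-163363 + 355724}{181932 - 270215} = \frac{192361}{-88283} = 192361 \left(- \frac{1}{88283}\right) = - \frac{14797}{6791}$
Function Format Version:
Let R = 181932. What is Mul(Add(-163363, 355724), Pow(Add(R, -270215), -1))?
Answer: Rational(-14797, 6791) ≈ -2.1789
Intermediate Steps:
Mul(Add(-163363, 355724), Pow(Add(R, -270215), -1)) = Mul(Add(-163363, 355724), Pow(Add(181932, -270215), -1)) = Mul(192361, Pow(-88283, -1)) = Mul(192361, Rational(-1, 88283)) = Rational(-14797, 6791)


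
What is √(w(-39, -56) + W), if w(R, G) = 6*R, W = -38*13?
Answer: 2*I*√182 ≈ 26.981*I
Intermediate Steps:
W = -494
√(w(-39, -56) + W) = √(6*(-39) - 494) = √(-234 - 494) = √(-728) = 2*I*√182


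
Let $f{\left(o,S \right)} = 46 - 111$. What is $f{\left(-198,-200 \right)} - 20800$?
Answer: $-20865$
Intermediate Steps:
$f{\left(o,S \right)} = -65$ ($f{\left(o,S \right)} = 46 - 111 = -65$)
$f{\left(-198,-200 \right)} - 20800 = -65 - 20800 = -20865$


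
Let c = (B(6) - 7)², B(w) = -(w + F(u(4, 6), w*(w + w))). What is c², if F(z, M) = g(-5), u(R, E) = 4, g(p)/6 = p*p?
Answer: 705911761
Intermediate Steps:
g(p) = 6*p² (g(p) = 6*(p*p) = 6*p²)
F(z, M) = 150 (F(z, M) = 6*(-5)² = 6*25 = 150)
B(w) = -150 - w (B(w) = -(w + 150) = -(150 + w) = -150 - w)
c = 26569 (c = ((-150 - 1*6) - 7)² = ((-150 - 6) - 7)² = (-156 - 7)² = (-163)² = 26569)
c² = 26569² = 705911761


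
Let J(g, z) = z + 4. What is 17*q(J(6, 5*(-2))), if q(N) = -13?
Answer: -221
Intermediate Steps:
J(g, z) = 4 + z
17*q(J(6, 5*(-2))) = 17*(-13) = -221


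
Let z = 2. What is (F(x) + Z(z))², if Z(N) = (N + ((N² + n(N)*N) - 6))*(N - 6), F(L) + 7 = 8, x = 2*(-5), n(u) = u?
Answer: 225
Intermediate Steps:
x = -10
F(L) = 1 (F(L) = -7 + 8 = 1)
Z(N) = (-6 + N)*(-6 + N + 2*N²) (Z(N) = (N + ((N² + N*N) - 6))*(N - 6) = (N + ((N² + N²) - 6))*(-6 + N) = (N + (2*N² - 6))*(-6 + N) = (N + (-6 + 2*N²))*(-6 + N) = (-6 + N + 2*N²)*(-6 + N) = (-6 + N)*(-6 + N + 2*N²))
(F(x) + Z(z))² = (1 + (36 - 12*2 - 11*2² + 2*2³))² = (1 + (36 - 24 - 11*4 + 2*8))² = (1 + (36 - 24 - 44 + 16))² = (1 - 16)² = (-15)² = 225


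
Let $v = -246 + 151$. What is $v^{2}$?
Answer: $9025$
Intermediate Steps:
$v = -95$
$v^{2} = \left(-95\right)^{2} = 9025$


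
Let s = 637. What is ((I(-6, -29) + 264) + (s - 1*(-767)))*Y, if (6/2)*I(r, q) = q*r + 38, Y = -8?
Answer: -41728/3 ≈ -13909.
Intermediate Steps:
I(r, q) = 38/3 + q*r/3 (I(r, q) = (q*r + 38)/3 = (38 + q*r)/3 = 38/3 + q*r/3)
((I(-6, -29) + 264) + (s - 1*(-767)))*Y = (((38/3 + (⅓)*(-29)*(-6)) + 264) + (637 - 1*(-767)))*(-8) = (((38/3 + 58) + 264) + (637 + 767))*(-8) = ((212/3 + 264) + 1404)*(-8) = (1004/3 + 1404)*(-8) = (5216/3)*(-8) = -41728/3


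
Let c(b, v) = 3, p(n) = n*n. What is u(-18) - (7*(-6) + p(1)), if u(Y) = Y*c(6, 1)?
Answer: -13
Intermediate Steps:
p(n) = n**2
u(Y) = 3*Y (u(Y) = Y*3 = 3*Y)
u(-18) - (7*(-6) + p(1)) = 3*(-18) - (7*(-6) + 1**2) = -54 - (-42 + 1) = -54 - 1*(-41) = -54 + 41 = -13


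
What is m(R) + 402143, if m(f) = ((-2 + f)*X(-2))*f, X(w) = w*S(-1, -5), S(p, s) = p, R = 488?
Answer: 876479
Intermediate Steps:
X(w) = -w (X(w) = w*(-1) = -w)
m(f) = f*(-4 + 2*f) (m(f) = ((-2 + f)*(-1*(-2)))*f = ((-2 + f)*2)*f = (-4 + 2*f)*f = f*(-4 + 2*f))
m(R) + 402143 = 2*488*(-2 + 488) + 402143 = 2*488*486 + 402143 = 474336 + 402143 = 876479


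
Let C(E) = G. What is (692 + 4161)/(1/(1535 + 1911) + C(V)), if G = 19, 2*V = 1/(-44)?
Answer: 16723438/65475 ≈ 255.42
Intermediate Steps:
V = -1/88 (V = (½)/(-44) = (½)*(-1/44) = -1/88 ≈ -0.011364)
C(E) = 19
(692 + 4161)/(1/(1535 + 1911) + C(V)) = (692 + 4161)/(1/(1535 + 1911) + 19) = 4853/(1/3446 + 19) = 4853/(65475/3446) = 4853*(3446/65475) = 16723438/65475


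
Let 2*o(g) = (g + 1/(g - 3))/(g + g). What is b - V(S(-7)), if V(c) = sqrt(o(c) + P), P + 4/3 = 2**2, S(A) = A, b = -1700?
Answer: -1700 - sqrt(515130)/420 ≈ -1701.7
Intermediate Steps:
o(g) = (g + 1/(-3 + g))/(4*g) (o(g) = ((g + 1/(g - 3))/(g + g))/2 = ((g + 1/(-3 + g))/((2*g)))/2 = ((g + 1/(-3 + g))*(1/(2*g)))/2 = ((g + 1/(-3 + g))/(2*g))/2 = (g + 1/(-3 + g))/(4*g))
P = 8/3 (P = -4/3 + 2**2 = -4/3 + 4 = 8/3 ≈ 2.6667)
V(c) = sqrt(8/3 + (1 + c**2 - 3*c)/(4*c*(-3 + c))) (V(c) = sqrt((1 + c**2 - 3*c)/(4*c*(-3 + c)) + 8/3) = sqrt(8/3 + (1 + c**2 - 3*c)/(4*c*(-3 + c))))
b - V(S(-7)) = -1700 - sqrt(96 - 27/(-3 - 7) + 9*(-7)/(-3 - 7) + 9/(-7*(-3 - 7)))/6 = -1700 - sqrt(96 - 27/(-10) + 9*(-7)/(-10) + 9*(-1/7)/(-10))/6 = -1700 - sqrt(96 - 27*(-1/10) + 9*(-7)*(-1/10) + 9*(-1/7)*(-1/10))/6 = -1700 - sqrt(96 + 27/10 + 63/10 + 9/70)/6 = -1700 - sqrt(7359/70)/6 = -1700 - sqrt(515130)/70/6 = -1700 - sqrt(515130)/420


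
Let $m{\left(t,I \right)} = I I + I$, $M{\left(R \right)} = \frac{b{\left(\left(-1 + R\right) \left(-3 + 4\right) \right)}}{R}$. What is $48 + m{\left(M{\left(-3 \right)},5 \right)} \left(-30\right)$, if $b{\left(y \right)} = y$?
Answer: $-852$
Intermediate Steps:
$M{\left(R \right)} = \frac{-1 + R}{R}$ ($M{\left(R \right)} = \frac{\left(-1 + R\right) \left(-3 + 4\right)}{R} = \frac{\left(-1 + R\right) 1}{R} = \frac{-1 + R}{R}$)
$m{\left(t,I \right)} = I + I^{2}$ ($m{\left(t,I \right)} = I^{2} + I = I + I^{2}$)
$48 + m{\left(M{\left(-3 \right)},5 \right)} \left(-30\right) = 48 + 5 \left(1 + 5\right) \left(-30\right) = 48 + 5 \cdot 6 \left(-30\right) = 48 + 30 \left(-30\right) = 48 - 900 = -852$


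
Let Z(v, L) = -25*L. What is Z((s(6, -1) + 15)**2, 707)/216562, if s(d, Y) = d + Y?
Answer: -17675/216562 ≈ -0.081616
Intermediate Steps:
s(d, Y) = Y + d
Z((s(6, -1) + 15)**2, 707)/216562 = -25*707/216562 = -17675*1/216562 = -17675/216562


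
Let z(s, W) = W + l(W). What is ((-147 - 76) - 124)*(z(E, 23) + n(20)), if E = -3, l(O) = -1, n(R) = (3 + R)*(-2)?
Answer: 8328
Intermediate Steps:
n(R) = -6 - 2*R
z(s, W) = -1 + W (z(s, W) = W - 1 = -1 + W)
((-147 - 76) - 124)*(z(E, 23) + n(20)) = ((-147 - 76) - 124)*((-1 + 23) + (-6 - 2*20)) = (-223 - 124)*(22 + (-6 - 40)) = -347*(22 - 46) = -347*(-24) = 8328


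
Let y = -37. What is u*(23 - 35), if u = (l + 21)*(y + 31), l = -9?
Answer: 864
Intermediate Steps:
u = -72 (u = (-9 + 21)*(-37 + 31) = 12*(-6) = -72)
u*(23 - 35) = -72*(23 - 35) = -72*(-12) = 864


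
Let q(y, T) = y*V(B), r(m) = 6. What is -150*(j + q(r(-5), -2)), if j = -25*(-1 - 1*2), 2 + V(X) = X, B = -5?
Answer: -4950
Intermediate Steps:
V(X) = -2 + X
j = 75 (j = -25*(-1 - 2) = -25*(-3) = 75)
q(y, T) = -7*y (q(y, T) = y*(-2 - 5) = y*(-7) = -7*y)
-150*(j + q(r(-5), -2)) = -150*(75 - 7*6) = -150*(75 - 42) = -150*33 = -4950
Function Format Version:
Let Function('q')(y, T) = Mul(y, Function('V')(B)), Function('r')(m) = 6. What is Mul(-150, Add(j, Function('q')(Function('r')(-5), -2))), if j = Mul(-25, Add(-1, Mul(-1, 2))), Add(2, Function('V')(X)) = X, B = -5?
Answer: -4950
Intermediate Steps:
Function('V')(X) = Add(-2, X)
j = 75 (j = Mul(-25, Add(-1, -2)) = Mul(-25, -3) = 75)
Function('q')(y, T) = Mul(-7, y) (Function('q')(y, T) = Mul(y, Add(-2, -5)) = Mul(y, -7) = Mul(-7, y))
Mul(-150, Add(j, Function('q')(Function('r')(-5), -2))) = Mul(-150, Add(75, Mul(-7, 6))) = Mul(-150, Add(75, -42)) = Mul(-150, 33) = -4950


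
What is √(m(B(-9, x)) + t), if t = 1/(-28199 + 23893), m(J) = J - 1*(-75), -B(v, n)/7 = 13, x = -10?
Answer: I*√296670482/4306 ≈ 4.0*I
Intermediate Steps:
B(v, n) = -91 (B(v, n) = -7*13 = -91)
m(J) = 75 + J (m(J) = J + 75 = 75 + J)
t = -1/4306 (t = 1/(-4306) = -1/4306 ≈ -0.00023223)
√(m(B(-9, x)) + t) = √((75 - 91) - 1/4306) = √(-16 - 1/4306) = √(-68897/4306) = I*√296670482/4306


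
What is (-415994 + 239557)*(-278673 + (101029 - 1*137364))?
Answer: 55579066496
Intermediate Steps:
(-415994 + 239557)*(-278673 + (101029 - 1*137364)) = -176437*(-278673 + (101029 - 137364)) = -176437*(-278673 - 36335) = -176437*(-315008) = 55579066496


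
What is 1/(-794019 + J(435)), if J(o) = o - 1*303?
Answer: -1/793887 ≈ -1.2596e-6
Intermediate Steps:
J(o) = -303 + o (J(o) = o - 303 = -303 + o)
1/(-794019 + J(435)) = 1/(-794019 + (-303 + 435)) = 1/(-794019 + 132) = 1/(-793887) = -1/793887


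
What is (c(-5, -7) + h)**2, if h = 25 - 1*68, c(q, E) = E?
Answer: 2500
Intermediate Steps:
h = -43 (h = 25 - 68 = -43)
(c(-5, -7) + h)**2 = (-7 - 43)**2 = (-50)**2 = 2500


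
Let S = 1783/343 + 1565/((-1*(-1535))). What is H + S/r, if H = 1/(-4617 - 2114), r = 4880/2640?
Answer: 145426389659/43235642891 ≈ 3.3636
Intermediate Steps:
r = 61/33 (r = 4880*(1/2640) = 61/33 ≈ 1.8485)
S = 654740/105301 (S = 1783*(1/343) + 1565/1535 = 1783/343 + 1565*(1/1535) = 1783/343 + 313/307 = 654740/105301 ≈ 6.2178)
H = -1/6731 (H = 1/(-6731) = -1/6731 ≈ -0.00014857)
H + S/r = -1/6731 + 654740/(105301*(61/33)) = -1/6731 + (654740/105301)*(33/61) = -1/6731 + 21606420/6423361 = 145426389659/43235642891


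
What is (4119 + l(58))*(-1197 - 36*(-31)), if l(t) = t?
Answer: -338337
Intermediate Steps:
(4119 + l(58))*(-1197 - 36*(-31)) = (4119 + 58)*(-1197 - 36*(-31)) = 4177*(-1197 + 1116) = 4177*(-81) = -338337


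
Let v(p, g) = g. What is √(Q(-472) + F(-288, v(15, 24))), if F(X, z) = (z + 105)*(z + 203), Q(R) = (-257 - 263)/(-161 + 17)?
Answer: √1054318/6 ≈ 171.13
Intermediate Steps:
Q(R) = 65/18 (Q(R) = -520/(-144) = -520*(-1/144) = 65/18)
F(X, z) = (105 + z)*(203 + z)
√(Q(-472) + F(-288, v(15, 24))) = √(65/18 + (21315 + 24² + 308*24)) = √(65/18 + (21315 + 576 + 7392)) = √(65/18 + 29283) = √(527159/18) = √1054318/6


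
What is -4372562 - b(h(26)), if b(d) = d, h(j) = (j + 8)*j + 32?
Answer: -4373478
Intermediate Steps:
h(j) = 32 + j*(8 + j) (h(j) = (8 + j)*j + 32 = j*(8 + j) + 32 = 32 + j*(8 + j))
-4372562 - b(h(26)) = -4372562 - (32 + 26² + 8*26) = -4372562 - (32 + 676 + 208) = -4372562 - 1*916 = -4372562 - 916 = -4373478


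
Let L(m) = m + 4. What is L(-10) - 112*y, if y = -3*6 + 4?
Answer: 1562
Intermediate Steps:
L(m) = 4 + m
y = -14 (y = -18 + 4 = -14)
L(-10) - 112*y = (4 - 10) - 112*(-14) = -6 + 1568 = 1562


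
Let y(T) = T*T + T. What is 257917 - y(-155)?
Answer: 234047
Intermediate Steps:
y(T) = T + T² (y(T) = T² + T = T + T²)
257917 - y(-155) = 257917 - (-155)*(1 - 155) = 257917 - (-155)*(-154) = 257917 - 1*23870 = 257917 - 23870 = 234047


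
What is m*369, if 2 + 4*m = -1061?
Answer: -392247/4 ≈ -98062.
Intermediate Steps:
m = -1063/4 (m = -1/2 + (1/4)*(-1061) = -1/2 - 1061/4 = -1063/4 ≈ -265.75)
m*369 = -1063/4*369 = -392247/4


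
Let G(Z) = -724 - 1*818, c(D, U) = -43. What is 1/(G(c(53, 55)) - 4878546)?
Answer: -1/4880088 ≈ -2.0491e-7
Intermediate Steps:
G(Z) = -1542 (G(Z) = -724 - 818 = -1542)
1/(G(c(53, 55)) - 4878546) = 1/(-1542 - 4878546) = 1/(-4880088) = -1/4880088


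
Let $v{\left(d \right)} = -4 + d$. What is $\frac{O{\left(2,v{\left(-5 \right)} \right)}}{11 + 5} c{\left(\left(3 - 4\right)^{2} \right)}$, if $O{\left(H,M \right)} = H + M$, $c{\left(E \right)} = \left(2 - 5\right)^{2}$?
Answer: $- \frac{63}{16} \approx -3.9375$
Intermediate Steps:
$c{\left(E \right)} = 9$ ($c{\left(E \right)} = \left(-3\right)^{2} = 9$)
$\frac{O{\left(2,v{\left(-5 \right)} \right)}}{11 + 5} c{\left(\left(3 - 4\right)^{2} \right)} = \frac{2 - 9}{11 + 5} \cdot 9 = \frac{2 - 9}{16} \cdot 9 = \frac{1}{16} \left(-7\right) 9 = \left(- \frac{7}{16}\right) 9 = - \frac{63}{16}$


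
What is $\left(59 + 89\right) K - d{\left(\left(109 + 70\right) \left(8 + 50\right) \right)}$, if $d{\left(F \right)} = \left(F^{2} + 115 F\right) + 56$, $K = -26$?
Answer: $-108983758$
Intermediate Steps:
$d{\left(F \right)} = 56 + F^{2} + 115 F$
$\left(59 + 89\right) K - d{\left(\left(109 + 70\right) \left(8 + 50\right) \right)} = \left(59 + 89\right) \left(-26\right) - \left(56 + \left(\left(109 + 70\right) \left(8 + 50\right)\right)^{2} + 115 \left(109 + 70\right) \left(8 + 50\right)\right) = 148 \left(-26\right) - \left(56 + \left(179 \cdot 58\right)^{2} + 115 \cdot 179 \cdot 58\right) = -3848 - \left(56 + 10382^{2} + 115 \cdot 10382\right) = -3848 - \left(56 + 107785924 + 1193930\right) = -3848 - 108979910 = -108983758$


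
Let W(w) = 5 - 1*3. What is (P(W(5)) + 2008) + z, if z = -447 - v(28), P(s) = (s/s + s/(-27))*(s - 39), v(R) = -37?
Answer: 42221/27 ≈ 1563.7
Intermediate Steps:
W(w) = 2 (W(w) = 5 - 3 = 2)
P(s) = (1 - s/27)*(-39 + s) (P(s) = (1 + s*(-1/27))*(-39 + s) = (1 - s/27)*(-39 + s))
z = -410 (z = -447 - 1*(-37) = -447 + 37 = -410)
(P(W(5)) + 2008) + z = ((-39 - 1/27*2² + (22/9)*2) + 2008) - 410 = ((-39 - 1/27*4 + 44/9) + 2008) - 410 = ((-39 - 4/27 + 44/9) + 2008) - 410 = (-925/27 + 2008) - 410 = 53291/27 - 410 = 42221/27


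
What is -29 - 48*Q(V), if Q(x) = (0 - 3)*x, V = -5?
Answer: -749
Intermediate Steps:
Q(x) = -3*x
-29 - 48*Q(V) = -29 - (-144)*(-5) = -29 - 48*15 = -29 - 720 = -749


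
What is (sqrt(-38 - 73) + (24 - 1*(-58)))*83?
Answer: 6806 + 83*I*sqrt(111) ≈ 6806.0 + 874.46*I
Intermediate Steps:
(sqrt(-38 - 73) + (24 - 1*(-58)))*83 = (sqrt(-111) + (24 + 58))*83 = (I*sqrt(111) + 82)*83 = (82 + I*sqrt(111))*83 = 6806 + 83*I*sqrt(111)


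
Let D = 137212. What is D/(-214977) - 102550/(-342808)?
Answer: -12495739973/36847917708 ≈ -0.33912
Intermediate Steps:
D/(-214977) - 102550/(-342808) = 137212/(-214977) - 102550/(-342808) = 137212*(-1/214977) - 102550*(-1/342808) = -137212/214977 + 51275/171404 = -12495739973/36847917708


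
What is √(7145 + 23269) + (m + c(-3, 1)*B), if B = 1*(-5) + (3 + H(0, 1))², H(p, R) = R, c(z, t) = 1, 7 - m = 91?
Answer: -73 + √30414 ≈ 101.40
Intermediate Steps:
m = -84 (m = 7 - 1*91 = 7 - 91 = -84)
B = 11 (B = 1*(-5) + (3 + 1)² = -5 + 4² = -5 + 16 = 11)
√(7145 + 23269) + (m + c(-3, 1)*B) = √(7145 + 23269) + (-84 + 1*11) = √30414 + (-84 + 11) = √30414 - 73 = -73 + √30414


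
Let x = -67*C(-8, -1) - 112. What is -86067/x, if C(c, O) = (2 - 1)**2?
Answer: 86067/179 ≈ 480.82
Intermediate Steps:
C(c, O) = 1 (C(c, O) = 1**2 = 1)
x = -179 (x = -67*1 - 112 = -67 - 112 = -179)
-86067/x = -86067/(-179) = -86067*(-1/179) = 86067/179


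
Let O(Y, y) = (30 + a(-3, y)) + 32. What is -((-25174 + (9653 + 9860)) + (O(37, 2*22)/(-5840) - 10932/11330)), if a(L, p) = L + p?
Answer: 37463752907/6616720 ≈ 5662.0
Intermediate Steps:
O(Y, y) = 59 + y (O(Y, y) = (30 + (-3 + y)) + 32 = (27 + y) + 32 = 59 + y)
-((-25174 + (9653 + 9860)) + (O(37, 2*22)/(-5840) - 10932/11330)) = -((-25174 + (9653 + 9860)) + ((59 + 2*22)/(-5840) - 10932/11330)) = -((-25174 + 19513) + ((59 + 44)*(-1/5840) - 10932*1/11330)) = -(-5661 + (103*(-1/5840) - 5466/5665)) = -(-5661 + (-103/5840 - 5466/5665)) = -(-5661 - 6500987/6616720) = -1*(-37463752907/6616720) = 37463752907/6616720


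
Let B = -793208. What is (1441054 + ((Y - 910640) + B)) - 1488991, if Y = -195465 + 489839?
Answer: -1457411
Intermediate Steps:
Y = 294374
(1441054 + ((Y - 910640) + B)) - 1488991 = (1441054 + ((294374 - 910640) - 793208)) - 1488991 = (1441054 + (-616266 - 793208)) - 1488991 = (1441054 - 1409474) - 1488991 = 31580 - 1488991 = -1457411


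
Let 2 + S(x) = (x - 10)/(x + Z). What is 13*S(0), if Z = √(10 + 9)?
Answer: -26 - 130*√19/19 ≈ -55.824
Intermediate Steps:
Z = √19 ≈ 4.3589
S(x) = -2 + (-10 + x)/(x + √19) (S(x) = -2 + (x - 10)/(x + √19) = -2 + (-10 + x)/(x + √19))
13*S(0) = 13*((-10 - 1*0 - 2*√19)/(0 + √19)) = 13*((-10 + 0 - 2*√19)/(√19)) = 13*((√19/19)*(-10 - 2*√19)) = 13*(√19*(-10 - 2*√19)/19) = 13*√19*(-10 - 2*√19)/19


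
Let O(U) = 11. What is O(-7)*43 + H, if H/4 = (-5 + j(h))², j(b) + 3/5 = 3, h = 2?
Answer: 12501/25 ≈ 500.04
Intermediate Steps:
j(b) = 12/5 (j(b) = -⅗ + 3 = 12/5)
H = 676/25 (H = 4*(-5 + 12/5)² = 4*(-13/5)² = 4*(169/25) = 676/25 ≈ 27.040)
O(-7)*43 + H = 11*43 + 676/25 = 473 + 676/25 = 12501/25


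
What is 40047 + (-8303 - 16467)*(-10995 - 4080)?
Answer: 373447797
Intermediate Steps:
40047 + (-8303 - 16467)*(-10995 - 4080) = 40047 - 24770*(-15075) = 40047 + 373407750 = 373447797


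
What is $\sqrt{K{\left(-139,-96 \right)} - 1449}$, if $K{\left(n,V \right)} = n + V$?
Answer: $2 i \sqrt{421} \approx 41.037 i$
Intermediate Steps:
$K{\left(n,V \right)} = V + n$
$\sqrt{K{\left(-139,-96 \right)} - 1449} = \sqrt{\left(-96 - 139\right) - 1449} = \sqrt{-235 - 1449} = \sqrt{-1684} = 2 i \sqrt{421}$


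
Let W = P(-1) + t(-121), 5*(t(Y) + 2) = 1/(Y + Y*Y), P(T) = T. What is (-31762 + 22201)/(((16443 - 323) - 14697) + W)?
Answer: -694128600/103092001 ≈ -6.7331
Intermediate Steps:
t(Y) = -2 + 1/(5*(Y + Y²)) (t(Y) = -2 + 1/(5*(Y + Y*Y)) = -2 + 1/(5*(Y + Y²)))
W = -217799/72600 (W = -1 + (⅕)*(1 - 10*(-121) - 10*(-121)²)/(-121*(1 - 121)) = -1 + (⅕)*(-1/121)*(1 + 1210 - 10*14641)/(-120) = -1 + (⅕)*(-1/121)*(-1/120)*(1 + 1210 - 146410) = -1 + (⅕)*(-1/121)*(-1/120)*(-145199) = -1 - 145199/72600 = -217799/72600 ≈ -3.0000)
(-31762 + 22201)/(((16443 - 323) - 14697) + W) = (-31762 + 22201)/(((16443 - 323) - 14697) - 217799/72600) = -9561/((16120 - 14697) - 217799/72600) = -9561/(1423 - 217799/72600) = -9561/103092001/72600 = -9561*72600/103092001 = -694128600/103092001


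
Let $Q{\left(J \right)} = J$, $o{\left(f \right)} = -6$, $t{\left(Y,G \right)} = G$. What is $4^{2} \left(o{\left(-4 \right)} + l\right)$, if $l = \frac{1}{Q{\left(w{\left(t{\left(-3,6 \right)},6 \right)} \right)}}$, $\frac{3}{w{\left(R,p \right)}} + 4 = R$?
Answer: $- \frac{256}{3} \approx -85.333$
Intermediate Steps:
$w{\left(R,p \right)} = \frac{3}{-4 + R}$
$l = \frac{2}{3}$ ($l = \frac{1}{3 \frac{1}{-4 + 6}} = \frac{1}{3 \cdot \frac{1}{2}} = \frac{1}{\frac{3}{2}} = \frac{2}{3} \approx 0.66667$)
$4^{2} \left(o{\left(-4 \right)} + l\right) = 4^{2} \left(-6 + \frac{2}{3}\right) = 16 \left(- \frac{16}{3}\right) = - \frac{256}{3}$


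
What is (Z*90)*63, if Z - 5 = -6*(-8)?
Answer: 300510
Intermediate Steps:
Z = 53 (Z = 5 - 6*(-8) = 5 + 48 = 53)
(Z*90)*63 = (53*90)*63 = 4770*63 = 300510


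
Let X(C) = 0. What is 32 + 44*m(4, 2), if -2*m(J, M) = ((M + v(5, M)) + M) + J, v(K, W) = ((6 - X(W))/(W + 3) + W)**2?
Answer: -9232/25 ≈ -369.28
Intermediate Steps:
v(K, W) = (W + 6/(3 + W))**2 (v(K, W) = ((6 - 1*0)/(W + 3) + W)**2 = ((6 + 0)/(3 + W) + W)**2 = (6/(3 + W) + W)**2 = (W + 6/(3 + W))**2)
m(J, M) = -M - J/2 - (6 + M**2 + 3*M)**2/(2*(3 + M)**2) (m(J, M) = -(((M + (6 + M**2 + 3*M)**2/(3 + M)**2) + M) + J)/2 = -((2*M + (6 + M**2 + 3*M)**2/(3 + M)**2) + J)/2 = -(J + 2*M + (6 + M**2 + 3*M)**2/(3 + M)**2)/2 = -M - J/2 - (6 + M**2 + 3*M)**2/(2*(3 + M)**2))
32 + 44*m(4, 2) = 32 + 44*(-1*2 - 1/2*4 - (6 + 2**2 + 3*2)**2/(2*(3 + 2)**2)) = 32 + 44*(-2 - 2 - 1/2*(6 + 4 + 6)**2/5**2) = 32 + 44*(-2 - 2 - 1/2*1/25*16**2) = 32 + 44*(-2 - 2 - 1/2*1/25*256) = 32 + 44*(-2 - 2 - 128/25) = 32 + 44*(-228/25) = 32 - 10032/25 = -9232/25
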